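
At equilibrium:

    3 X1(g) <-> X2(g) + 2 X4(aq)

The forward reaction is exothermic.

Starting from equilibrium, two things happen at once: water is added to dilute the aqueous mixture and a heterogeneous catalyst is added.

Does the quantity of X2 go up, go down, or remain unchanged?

increases

Dilution lowers every aqueous concentration by the same factor. Δn_aq = 2 − 0 = +2, so the system shifts toward the side with more dissolved moles — to the right.
A catalyst speeds both forward and reverse rates equally; it changes neither Q nor K — no shift from this change.
The net shift is to the right. X2 is a product, so its amount increases.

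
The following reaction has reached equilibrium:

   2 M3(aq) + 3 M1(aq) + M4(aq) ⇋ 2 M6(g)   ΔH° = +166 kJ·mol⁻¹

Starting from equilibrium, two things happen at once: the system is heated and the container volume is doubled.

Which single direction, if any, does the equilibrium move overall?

right

The forward reaction is endothermic. Raising T favours the endothermic direction — shift to the right.
Gas moles: reactants 0, products 2 (Δn_gas = +2). Expansion shifts the system toward the side with more moles of gas — to the right.
All effects act in the same direction — net shift to the right.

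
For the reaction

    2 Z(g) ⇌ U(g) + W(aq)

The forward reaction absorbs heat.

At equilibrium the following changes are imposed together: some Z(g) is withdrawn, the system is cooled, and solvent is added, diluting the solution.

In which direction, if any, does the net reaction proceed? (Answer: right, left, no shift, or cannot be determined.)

cannot be determined

Removing Z (g), a reactant, drives the reaction to the left.
The forward reaction is endothermic. Lowering T favours the exothermic direction — shift to the left.
Dilution lowers every aqueous concentration by the same factor. Δn_aq = 1 − 0 = +1, so the system shifts toward the side with more dissolved moles — to the right.
The individual effects push in opposite directions; without quantitative information the net direction cannot be determined.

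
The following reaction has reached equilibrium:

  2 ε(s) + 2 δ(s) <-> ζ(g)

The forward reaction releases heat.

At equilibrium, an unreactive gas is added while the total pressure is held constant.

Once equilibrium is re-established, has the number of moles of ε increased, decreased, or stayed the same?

decreases

Adding inert gas at constant total pressure expands the volume and lowers every reacting partial pressure. With Δn_gas = 1 − 0 = +1, Q moves away from K toward the side with fewer gas moles, so the system shifts toward the side with more gas moles — to the right.
The net shift is to the right. ε is a reactant, so its amount decreases.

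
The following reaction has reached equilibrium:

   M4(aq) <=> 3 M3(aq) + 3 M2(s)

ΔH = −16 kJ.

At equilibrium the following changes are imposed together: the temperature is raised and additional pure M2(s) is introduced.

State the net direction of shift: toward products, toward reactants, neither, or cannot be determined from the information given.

The forward reaction is exothermic. Raising T favours the endothermic direction — shift to the left.
M2 is a pure solid; its activity is 1 regardless of amount, so Q is unaffected — no shift from this change.
Only the nonzero effect(s) matter; the net shift is to the left.

left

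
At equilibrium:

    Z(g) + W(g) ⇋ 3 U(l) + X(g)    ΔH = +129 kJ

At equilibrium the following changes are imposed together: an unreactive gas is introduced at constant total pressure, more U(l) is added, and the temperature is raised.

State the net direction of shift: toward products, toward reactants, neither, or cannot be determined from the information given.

cannot be determined

Adding inert gas at constant total pressure expands the volume and lowers every reacting partial pressure. With Δn_gas = 1 − 2 = -1, Q moves away from K toward the side with fewer gas moles, so the system shifts toward the side with more gas moles — to the left.
U is a pure liquid; its activity is 1 regardless of amount, so Q is unaffected — no shift from this change.
The forward reaction is endothermic. Raising T favours the endothermic direction — shift to the right.
The individual effects push in opposite directions; without quantitative information the net direction cannot be determined.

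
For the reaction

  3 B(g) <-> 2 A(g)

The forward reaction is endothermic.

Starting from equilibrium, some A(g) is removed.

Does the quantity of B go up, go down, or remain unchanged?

decreases

Removing A (g), a product, drives the reaction to the right.
The net shift is to the right. B is a reactant, so its amount decreases.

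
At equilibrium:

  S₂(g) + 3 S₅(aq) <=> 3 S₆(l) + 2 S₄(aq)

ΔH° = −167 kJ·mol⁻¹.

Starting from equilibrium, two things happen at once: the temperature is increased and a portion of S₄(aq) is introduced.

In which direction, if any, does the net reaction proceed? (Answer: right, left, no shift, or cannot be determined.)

left

The forward reaction is exothermic. Raising T favours the endothermic direction — shift to the left.
Adding S₄ (aq), a product, drives the reaction to the left.
All effects act in the same direction — net shift to the left.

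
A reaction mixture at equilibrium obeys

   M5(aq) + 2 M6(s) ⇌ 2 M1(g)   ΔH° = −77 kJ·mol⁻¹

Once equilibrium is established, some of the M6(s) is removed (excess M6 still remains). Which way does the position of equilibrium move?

M6 is a pure solid; its activity is 1 regardless of amount, so Q is unaffected — no shift from this change.

no shift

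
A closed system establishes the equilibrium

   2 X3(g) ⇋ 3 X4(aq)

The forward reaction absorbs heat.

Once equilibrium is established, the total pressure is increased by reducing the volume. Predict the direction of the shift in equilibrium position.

right

Gas moles: reactants 2, products 0 (Δn_gas = -2). Compression shifts the system toward the side with fewer moles of gas — to the right.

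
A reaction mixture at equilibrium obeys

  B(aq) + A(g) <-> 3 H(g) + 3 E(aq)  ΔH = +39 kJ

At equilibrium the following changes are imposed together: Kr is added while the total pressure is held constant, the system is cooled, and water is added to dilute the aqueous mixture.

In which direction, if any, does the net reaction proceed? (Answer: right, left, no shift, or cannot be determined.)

cannot be determined

Adding inert gas at constant total pressure expands the volume and lowers every reacting partial pressure. With Δn_gas = 3 − 1 = +2, Q moves away from K toward the side with fewer gas moles, so the system shifts toward the side with more gas moles — to the right.
The forward reaction is endothermic. Lowering T favours the exothermic direction — shift to the left.
Dilution lowers every aqueous concentration by the same factor. Δn_aq = 3 − 1 = +2, so the system shifts toward the side with more dissolved moles — to the right.
The individual effects push in opposite directions; without quantitative information the net direction cannot be determined.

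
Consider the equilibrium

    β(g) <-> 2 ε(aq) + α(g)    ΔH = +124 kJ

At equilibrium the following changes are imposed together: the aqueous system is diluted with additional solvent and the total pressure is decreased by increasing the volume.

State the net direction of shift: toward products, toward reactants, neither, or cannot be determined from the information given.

right

Dilution lowers every aqueous concentration by the same factor. Δn_aq = 2 − 0 = +2, so the system shifts toward the side with more dissolved moles — to the right.
Gas moles: reactants 1, products 1. Δn_gas = 0, so a volume change leaves Q equal to K — no shift from this change.
Only the nonzero effect(s) matter; the net shift is to the right.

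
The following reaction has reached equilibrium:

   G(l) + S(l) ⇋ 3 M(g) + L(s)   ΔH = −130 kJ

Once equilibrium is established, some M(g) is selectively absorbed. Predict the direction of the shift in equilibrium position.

right

Removing M (g), a product, drives the reaction to the right.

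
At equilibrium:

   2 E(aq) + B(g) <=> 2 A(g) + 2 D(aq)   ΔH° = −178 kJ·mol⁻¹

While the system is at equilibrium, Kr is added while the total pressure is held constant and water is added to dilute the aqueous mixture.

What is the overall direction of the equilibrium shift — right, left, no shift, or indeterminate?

right

Adding inert gas at constant total pressure expands the volume and lowers every reacting partial pressure. With Δn_gas = 2 − 1 = +1, Q moves away from K toward the side with fewer gas moles, so the system shifts toward the side with more gas moles — to the right.
Dilution scales every aqueous concentration by the same factor. Δn_aq = 2 − 2 = 0, so Q is unchanged — no shift.
Only the nonzero effect(s) matter; the net shift is to the right.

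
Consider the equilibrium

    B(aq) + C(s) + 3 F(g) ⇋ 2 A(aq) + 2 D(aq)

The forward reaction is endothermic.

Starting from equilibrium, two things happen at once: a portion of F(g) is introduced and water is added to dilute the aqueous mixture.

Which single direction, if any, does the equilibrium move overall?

right

Adding F (g), a reactant, drives the reaction to the right.
Dilution lowers every aqueous concentration by the same factor. Δn_aq = 4 − 1 = +3, so the system shifts toward the side with more dissolved moles — to the right.
All effects act in the same direction — net shift to the right.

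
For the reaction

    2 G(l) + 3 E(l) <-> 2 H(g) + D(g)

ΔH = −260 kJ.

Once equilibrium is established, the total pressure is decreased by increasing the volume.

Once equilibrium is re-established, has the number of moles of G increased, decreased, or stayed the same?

Gas moles: reactants 0, products 3 (Δn_gas = +3). Expansion shifts the system toward the side with more moles of gas — to the right.
The net shift is to the right. G is a reactant, so its amount decreases.

decreases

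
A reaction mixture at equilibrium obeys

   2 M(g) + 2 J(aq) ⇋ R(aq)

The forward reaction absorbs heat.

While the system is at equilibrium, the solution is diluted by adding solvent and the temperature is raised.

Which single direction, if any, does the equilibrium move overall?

cannot be determined

Dilution lowers every aqueous concentration by the same factor. Δn_aq = 1 − 2 = -1, so the system shifts toward the side with more dissolved moles — to the left.
The forward reaction is endothermic. Raising T favours the endothermic direction — shift to the right.
The individual effects push in opposite directions; without quantitative information the net direction cannot be determined.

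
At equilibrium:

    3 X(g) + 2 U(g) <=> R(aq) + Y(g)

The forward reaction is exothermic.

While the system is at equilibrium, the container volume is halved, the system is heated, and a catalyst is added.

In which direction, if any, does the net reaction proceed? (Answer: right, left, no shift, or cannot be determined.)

cannot be determined

Gas moles: reactants 5, products 1 (Δn_gas = -4). Compression shifts the system toward the side with fewer moles of gas — to the right.
The forward reaction is exothermic. Raising T favours the endothermic direction — shift to the left.
A catalyst speeds both forward and reverse rates equally; it changes neither Q nor K — no shift from this change.
The individual effects push in opposite directions; without quantitative information the net direction cannot be determined.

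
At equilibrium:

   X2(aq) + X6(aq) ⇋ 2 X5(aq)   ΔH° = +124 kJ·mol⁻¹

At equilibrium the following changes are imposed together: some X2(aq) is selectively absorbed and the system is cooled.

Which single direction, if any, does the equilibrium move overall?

left

Removing X2 (aq), a reactant, drives the reaction to the left.
The forward reaction is endothermic. Lowering T favours the exothermic direction — shift to the left.
All effects act in the same direction — net shift to the left.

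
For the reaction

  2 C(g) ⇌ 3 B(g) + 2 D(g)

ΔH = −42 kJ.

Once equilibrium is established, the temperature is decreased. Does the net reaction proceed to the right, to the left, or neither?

right

The forward reaction is exothermic. Lowering T favours the exothermic direction — shift to the right.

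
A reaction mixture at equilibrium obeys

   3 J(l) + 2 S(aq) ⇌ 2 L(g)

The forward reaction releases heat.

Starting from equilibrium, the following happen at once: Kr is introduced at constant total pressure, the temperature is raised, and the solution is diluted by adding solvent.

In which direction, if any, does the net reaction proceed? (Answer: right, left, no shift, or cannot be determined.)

cannot be determined

Adding inert gas at constant total pressure expands the volume and lowers every reacting partial pressure. With Δn_gas = 2 − 0 = +2, Q moves away from K toward the side with fewer gas moles, so the system shifts toward the side with more gas moles — to the right.
The forward reaction is exothermic. Raising T favours the endothermic direction — shift to the left.
Dilution lowers every aqueous concentration by the same factor. Δn_aq = 0 − 2 = -2, so the system shifts toward the side with more dissolved moles — to the left.
The individual effects push in opposite directions; without quantitative information the net direction cannot be determined.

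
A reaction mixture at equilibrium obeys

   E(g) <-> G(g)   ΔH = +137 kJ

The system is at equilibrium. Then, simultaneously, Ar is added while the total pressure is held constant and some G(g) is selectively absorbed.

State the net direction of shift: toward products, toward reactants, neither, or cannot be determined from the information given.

right

Adding inert gas at constant total pressure expands the volume, scaling every reacting partial pressure by the same factor. Δn_gas = 1 − 1 = 0, so Q is unchanged — no shift.
Removing G (g), a product, drives the reaction to the right.
Only the nonzero effect(s) matter; the net shift is to the right.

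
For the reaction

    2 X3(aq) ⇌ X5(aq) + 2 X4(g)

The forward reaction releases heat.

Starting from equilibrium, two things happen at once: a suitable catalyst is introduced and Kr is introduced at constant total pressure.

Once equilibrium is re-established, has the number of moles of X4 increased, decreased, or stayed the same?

A catalyst speeds both forward and reverse rates equally; it changes neither Q nor K — no shift from this change.
Adding inert gas at constant total pressure expands the volume and lowers every reacting partial pressure. With Δn_gas = 2 − 0 = +2, Q moves away from K toward the side with fewer gas moles, so the system shifts toward the side with more gas moles — to the right.
The net shift is to the right. X4 is a product, so its amount increases.

increases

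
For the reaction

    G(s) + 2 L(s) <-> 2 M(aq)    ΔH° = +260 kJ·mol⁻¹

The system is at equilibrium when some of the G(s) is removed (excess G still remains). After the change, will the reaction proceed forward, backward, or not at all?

no shift

G is a pure solid; its activity is 1 regardless of amount, so Q is unaffected — no shift from this change.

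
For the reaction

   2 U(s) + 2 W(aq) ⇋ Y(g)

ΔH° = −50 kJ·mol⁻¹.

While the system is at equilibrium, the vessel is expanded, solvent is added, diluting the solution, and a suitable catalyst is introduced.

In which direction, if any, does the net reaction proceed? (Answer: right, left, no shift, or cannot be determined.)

cannot be determined

Gas moles: reactants 0, products 1 (Δn_gas = +1). Expansion shifts the system toward the side with more moles of gas — to the right.
Dilution lowers every aqueous concentration by the same factor. Δn_aq = 0 − 2 = -2, so the system shifts toward the side with more dissolved moles — to the left.
A catalyst speeds both forward and reverse rates equally; it changes neither Q nor K — no shift from this change.
The individual effects push in opposite directions; without quantitative information the net direction cannot be determined.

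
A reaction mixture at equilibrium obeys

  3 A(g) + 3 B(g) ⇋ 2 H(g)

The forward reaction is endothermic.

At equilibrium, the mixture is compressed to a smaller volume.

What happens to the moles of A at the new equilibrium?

decreases

Gas moles: reactants 6, products 2 (Δn_gas = -4). Compression shifts the system toward the side with fewer moles of gas — to the right.
The net shift is to the right. A is a reactant, so its amount decreases.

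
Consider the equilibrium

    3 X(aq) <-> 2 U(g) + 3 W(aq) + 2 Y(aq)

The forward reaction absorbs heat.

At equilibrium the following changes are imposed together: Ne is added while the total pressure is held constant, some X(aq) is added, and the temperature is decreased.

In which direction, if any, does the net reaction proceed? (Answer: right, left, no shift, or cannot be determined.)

Adding inert gas at constant total pressure expands the volume and lowers every reacting partial pressure. With Δn_gas = 2 − 0 = +2, Q moves away from K toward the side with fewer gas moles, so the system shifts toward the side with more gas moles — to the right.
Adding X (aq), a reactant, drives the reaction to the right.
The forward reaction is endothermic. Lowering T favours the exothermic direction — shift to the left.
The individual effects push in opposite directions; without quantitative information the net direction cannot be determined.

cannot be determined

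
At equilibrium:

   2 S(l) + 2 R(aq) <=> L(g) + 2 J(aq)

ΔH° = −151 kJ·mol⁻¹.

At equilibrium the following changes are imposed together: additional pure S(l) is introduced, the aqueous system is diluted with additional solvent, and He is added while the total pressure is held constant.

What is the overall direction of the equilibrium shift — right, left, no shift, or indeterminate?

right

S is a pure liquid; its activity is 1 regardless of amount, so Q is unaffected — no shift from this change.
Dilution scales every aqueous concentration by the same factor. Δn_aq = 2 − 2 = 0, so Q is unchanged — no shift.
Adding inert gas at constant total pressure expands the volume and lowers every reacting partial pressure. With Δn_gas = 1 − 0 = +1, Q moves away from K toward the side with fewer gas moles, so the system shifts toward the side with more gas moles — to the right.
Only the nonzero effect(s) matter; the net shift is to the right.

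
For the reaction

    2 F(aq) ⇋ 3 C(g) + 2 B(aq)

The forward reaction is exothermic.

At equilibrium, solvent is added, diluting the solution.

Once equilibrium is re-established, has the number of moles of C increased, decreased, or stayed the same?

Dilution scales every aqueous concentration by the same factor. Δn_aq = 2 − 2 = 0, so Q is unchanged — no shift.
No net shift occurs, so the amount of C is unchanged.

unchanged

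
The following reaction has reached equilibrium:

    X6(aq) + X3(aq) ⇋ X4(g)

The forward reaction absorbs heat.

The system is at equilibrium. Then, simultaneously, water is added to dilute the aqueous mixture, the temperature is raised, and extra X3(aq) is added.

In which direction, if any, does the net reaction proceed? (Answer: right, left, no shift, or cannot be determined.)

cannot be determined

Dilution lowers every aqueous concentration by the same factor. Δn_aq = 0 − 2 = -2, so the system shifts toward the side with more dissolved moles — to the left.
The forward reaction is endothermic. Raising T favours the endothermic direction — shift to the right.
Adding X3 (aq), a reactant, drives the reaction to the right.
The individual effects push in opposite directions; without quantitative information the net direction cannot be determined.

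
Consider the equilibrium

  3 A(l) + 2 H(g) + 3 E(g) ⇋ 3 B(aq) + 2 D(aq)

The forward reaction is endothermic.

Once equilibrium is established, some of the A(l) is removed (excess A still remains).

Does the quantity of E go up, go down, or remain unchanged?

A is a pure liquid; its activity is 1 regardless of amount, so Q is unaffected — no shift from this change.
No net shift occurs, so the amount of E is unchanged.

unchanged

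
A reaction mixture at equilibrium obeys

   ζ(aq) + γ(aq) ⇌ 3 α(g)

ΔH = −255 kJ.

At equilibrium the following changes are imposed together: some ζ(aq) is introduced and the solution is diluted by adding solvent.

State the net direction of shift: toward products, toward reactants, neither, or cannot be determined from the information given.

Adding ζ (aq), a reactant, drives the reaction to the right.
Dilution lowers every aqueous concentration by the same factor. Δn_aq = 0 − 2 = -2, so the system shifts toward the side with more dissolved moles — to the left.
The individual effects push in opposite directions; without quantitative information the net direction cannot be determined.

cannot be determined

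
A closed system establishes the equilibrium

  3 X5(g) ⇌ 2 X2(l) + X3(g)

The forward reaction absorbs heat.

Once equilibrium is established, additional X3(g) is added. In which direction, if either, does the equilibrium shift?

Adding X3 (g), a product, drives the reaction to the left.

left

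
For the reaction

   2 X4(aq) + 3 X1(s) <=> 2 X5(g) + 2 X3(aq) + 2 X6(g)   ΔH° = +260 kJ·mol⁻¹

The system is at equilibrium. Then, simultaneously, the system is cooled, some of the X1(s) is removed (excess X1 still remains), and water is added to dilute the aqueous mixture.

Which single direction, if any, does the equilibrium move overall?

left

The forward reaction is endothermic. Lowering T favours the exothermic direction — shift to the left.
X1 is a pure solid; its activity is 1 regardless of amount, so Q is unaffected — no shift from this change.
Dilution scales every aqueous concentration by the same factor. Δn_aq = 2 − 2 = 0, so Q is unchanged — no shift.
Only the nonzero effect(s) matter; the net shift is to the left.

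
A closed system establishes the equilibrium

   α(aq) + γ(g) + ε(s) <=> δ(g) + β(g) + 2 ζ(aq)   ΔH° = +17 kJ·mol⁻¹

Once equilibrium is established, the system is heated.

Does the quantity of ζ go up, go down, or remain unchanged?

increases

The forward reaction is endothermic. Raising T favours the endothermic direction — shift to the right.
The net shift is to the right. ζ is a product, so its amount increases.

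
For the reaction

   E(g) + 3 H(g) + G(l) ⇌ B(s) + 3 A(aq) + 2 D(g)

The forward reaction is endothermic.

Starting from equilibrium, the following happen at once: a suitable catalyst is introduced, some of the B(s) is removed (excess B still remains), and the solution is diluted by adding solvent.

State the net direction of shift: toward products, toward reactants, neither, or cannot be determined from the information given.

A catalyst speeds both forward and reverse rates equally; it changes neither Q nor K — no shift from this change.
B is a pure solid; its activity is 1 regardless of amount, so Q is unaffected — no shift from this change.
Dilution lowers every aqueous concentration by the same factor. Δn_aq = 3 − 0 = +3, so the system shifts toward the side with more dissolved moles — to the right.
Only the nonzero effect(s) matter; the net shift is to the right.

right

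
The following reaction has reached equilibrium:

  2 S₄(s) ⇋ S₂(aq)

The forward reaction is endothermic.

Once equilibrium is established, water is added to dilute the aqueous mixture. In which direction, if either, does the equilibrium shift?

right

Dilution lowers every aqueous concentration by the same factor. Δn_aq = 1 − 0 = +1, so the system shifts toward the side with more dissolved moles — to the right.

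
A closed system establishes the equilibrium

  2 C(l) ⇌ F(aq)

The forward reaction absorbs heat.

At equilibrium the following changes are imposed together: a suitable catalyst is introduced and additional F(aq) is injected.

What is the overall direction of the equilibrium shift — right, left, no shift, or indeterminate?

left

A catalyst speeds both forward and reverse rates equally; it changes neither Q nor K — no shift from this change.
Adding F (aq), a product, drives the reaction to the left.
Only the nonzero effect(s) matter; the net shift is to the left.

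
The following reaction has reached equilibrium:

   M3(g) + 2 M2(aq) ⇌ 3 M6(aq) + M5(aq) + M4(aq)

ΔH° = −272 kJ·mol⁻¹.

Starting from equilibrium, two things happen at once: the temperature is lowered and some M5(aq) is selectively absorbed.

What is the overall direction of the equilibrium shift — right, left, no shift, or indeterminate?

right

The forward reaction is exothermic. Lowering T favours the exothermic direction — shift to the right.
Removing M5 (aq), a product, drives the reaction to the right.
All effects act in the same direction — net shift to the right.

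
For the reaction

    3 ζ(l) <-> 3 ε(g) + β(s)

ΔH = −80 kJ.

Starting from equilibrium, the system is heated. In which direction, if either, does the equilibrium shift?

The forward reaction is exothermic. Raising T favours the endothermic direction — shift to the left.

left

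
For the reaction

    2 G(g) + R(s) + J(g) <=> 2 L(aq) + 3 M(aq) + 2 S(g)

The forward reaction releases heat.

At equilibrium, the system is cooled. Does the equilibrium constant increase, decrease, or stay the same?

K depends on temperature via the van 't Hoff relation. The forward reaction is exothermic, so lowering T increases K.

increases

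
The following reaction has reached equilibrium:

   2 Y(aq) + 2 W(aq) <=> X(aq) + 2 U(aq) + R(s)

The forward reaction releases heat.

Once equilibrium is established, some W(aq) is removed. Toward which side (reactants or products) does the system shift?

left

Removing W (aq), a reactant, drives the reaction to the left.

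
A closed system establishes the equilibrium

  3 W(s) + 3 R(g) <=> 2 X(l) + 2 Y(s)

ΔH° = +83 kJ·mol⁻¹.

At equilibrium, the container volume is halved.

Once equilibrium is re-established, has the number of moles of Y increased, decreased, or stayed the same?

increases

Gas moles: reactants 3, products 0 (Δn_gas = -3). Compression shifts the system toward the side with fewer moles of gas — to the right.
The net shift is to the right. Y is a product, so its amount increases.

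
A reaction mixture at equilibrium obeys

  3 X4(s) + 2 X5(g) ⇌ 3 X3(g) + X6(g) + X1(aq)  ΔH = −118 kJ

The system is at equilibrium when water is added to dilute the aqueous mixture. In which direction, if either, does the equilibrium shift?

right

Dilution lowers every aqueous concentration by the same factor. Δn_aq = 1 − 0 = +1, so the system shifts toward the side with more dissolved moles — to the right.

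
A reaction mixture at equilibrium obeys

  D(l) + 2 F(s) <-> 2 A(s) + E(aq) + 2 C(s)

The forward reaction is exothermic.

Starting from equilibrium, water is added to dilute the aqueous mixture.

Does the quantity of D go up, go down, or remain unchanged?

decreases

Dilution lowers every aqueous concentration by the same factor. Δn_aq = 1 − 0 = +1, so the system shifts toward the side with more dissolved moles — to the right.
The net shift is to the right. D is a reactant, so its amount decreases.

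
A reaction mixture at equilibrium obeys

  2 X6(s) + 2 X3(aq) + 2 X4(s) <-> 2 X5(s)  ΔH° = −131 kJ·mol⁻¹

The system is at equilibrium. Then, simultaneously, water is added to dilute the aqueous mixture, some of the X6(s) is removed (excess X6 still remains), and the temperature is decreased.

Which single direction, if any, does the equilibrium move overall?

cannot be determined

Dilution lowers every aqueous concentration by the same factor. Δn_aq = 0 − 2 = -2, so the system shifts toward the side with more dissolved moles — to the left.
X6 is a pure solid; its activity is 1 regardless of amount, so Q is unaffected — no shift from this change.
The forward reaction is exothermic. Lowering T favours the exothermic direction — shift to the right.
The individual effects push in opposite directions; without quantitative information the net direction cannot be determined.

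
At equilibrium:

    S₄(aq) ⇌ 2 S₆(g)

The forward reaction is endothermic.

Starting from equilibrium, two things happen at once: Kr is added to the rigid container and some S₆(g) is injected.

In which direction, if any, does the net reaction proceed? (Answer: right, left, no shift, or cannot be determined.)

At constant volume, adding an inert gas leaves every reacting species' partial pressure unchanged, so Q is unchanged — no shift from this change.
Adding S₆ (g), a product, drives the reaction to the left.
Only the nonzero effect(s) matter; the net shift is to the left.

left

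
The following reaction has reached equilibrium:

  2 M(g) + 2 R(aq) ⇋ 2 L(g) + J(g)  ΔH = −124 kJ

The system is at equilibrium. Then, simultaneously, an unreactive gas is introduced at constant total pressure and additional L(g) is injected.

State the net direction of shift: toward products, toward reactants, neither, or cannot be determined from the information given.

Adding inert gas at constant total pressure expands the volume and lowers every reacting partial pressure. With Δn_gas = 3 − 2 = +1, Q moves away from K toward the side with fewer gas moles, so the system shifts toward the side with more gas moles — to the right.
Adding L (g), a product, drives the reaction to the left.
The individual effects push in opposite directions; without quantitative information the net direction cannot be determined.

cannot be determined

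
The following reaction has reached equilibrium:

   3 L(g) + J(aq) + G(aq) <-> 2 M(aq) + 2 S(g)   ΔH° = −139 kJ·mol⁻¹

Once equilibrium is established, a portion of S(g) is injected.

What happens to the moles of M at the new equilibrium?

decreases

Adding S (g), a product, drives the reaction to the left.
The net shift is to the left. M is a product, so its amount decreases.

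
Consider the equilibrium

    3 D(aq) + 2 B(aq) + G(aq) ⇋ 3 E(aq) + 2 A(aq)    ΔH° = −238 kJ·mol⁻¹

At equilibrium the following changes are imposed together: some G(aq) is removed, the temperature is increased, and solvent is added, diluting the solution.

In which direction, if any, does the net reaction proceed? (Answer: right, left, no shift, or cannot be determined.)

Removing G (aq), a reactant, drives the reaction to the left.
The forward reaction is exothermic. Raising T favours the endothermic direction — shift to the left.
Dilution lowers every aqueous concentration by the same factor. Δn_aq = 5 − 6 = -1, so the system shifts toward the side with more dissolved moles — to the left.
All effects act in the same direction — net shift to the left.

left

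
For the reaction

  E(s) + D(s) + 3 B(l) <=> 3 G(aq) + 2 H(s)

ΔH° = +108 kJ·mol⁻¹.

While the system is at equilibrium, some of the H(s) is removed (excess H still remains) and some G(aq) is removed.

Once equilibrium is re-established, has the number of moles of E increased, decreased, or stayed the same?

decreases

H is a pure solid; its activity is 1 regardless of amount, so Q is unaffected — no shift from this change.
Removing G (aq), a product, drives the reaction to the right.
The net shift is to the right. E is a reactant, so its amount decreases.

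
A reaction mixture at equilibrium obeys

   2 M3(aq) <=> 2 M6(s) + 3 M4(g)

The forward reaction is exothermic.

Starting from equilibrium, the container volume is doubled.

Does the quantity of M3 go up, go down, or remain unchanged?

Gas moles: reactants 0, products 3 (Δn_gas = +3). Expansion shifts the system toward the side with more moles of gas — to the right.
The net shift is to the right. M3 is a reactant, so its amount decreases.

decreases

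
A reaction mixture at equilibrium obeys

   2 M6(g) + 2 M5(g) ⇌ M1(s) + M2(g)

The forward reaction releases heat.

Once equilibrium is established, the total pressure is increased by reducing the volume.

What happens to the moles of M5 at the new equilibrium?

Gas moles: reactants 4, products 1 (Δn_gas = -3). Compression shifts the system toward the side with fewer moles of gas — to the right.
The net shift is to the right. M5 is a reactant, so its amount decreases.

decreases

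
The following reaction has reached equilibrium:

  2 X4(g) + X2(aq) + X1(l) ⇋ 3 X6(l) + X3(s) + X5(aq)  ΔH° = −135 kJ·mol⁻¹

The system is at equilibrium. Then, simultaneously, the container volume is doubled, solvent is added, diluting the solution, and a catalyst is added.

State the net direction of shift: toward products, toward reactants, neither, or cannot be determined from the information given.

Gas moles: reactants 2, products 0 (Δn_gas = -2). Expansion shifts the system toward the side with more moles of gas — to the left.
Dilution scales every aqueous concentration by the same factor. Δn_aq = 1 − 1 = 0, so Q is unchanged — no shift.
A catalyst speeds both forward and reverse rates equally; it changes neither Q nor K — no shift from this change.
Only the nonzero effect(s) matter; the net shift is to the left.

left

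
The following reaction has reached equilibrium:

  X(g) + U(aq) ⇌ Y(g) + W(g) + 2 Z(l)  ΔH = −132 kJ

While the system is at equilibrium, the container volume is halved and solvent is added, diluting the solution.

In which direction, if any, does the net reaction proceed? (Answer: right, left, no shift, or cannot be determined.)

Gas moles: reactants 1, products 2 (Δn_gas = +1). Compression shifts the system toward the side with fewer moles of gas — to the left.
Dilution lowers every aqueous concentration by the same factor. Δn_aq = 0 − 1 = -1, so the system shifts toward the side with more dissolved moles — to the left.
All effects act in the same direction — net shift to the left.

left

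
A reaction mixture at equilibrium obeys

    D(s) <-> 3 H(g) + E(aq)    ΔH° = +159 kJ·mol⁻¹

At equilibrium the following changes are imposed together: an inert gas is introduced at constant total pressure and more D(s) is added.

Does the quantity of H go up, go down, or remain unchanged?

Adding inert gas at constant total pressure expands the volume and lowers every reacting partial pressure. With Δn_gas = 3 − 0 = +3, Q moves away from K toward the side with fewer gas moles, so the system shifts toward the side with more gas moles — to the right.
D is a pure solid; its activity is 1 regardless of amount, so Q is unaffected — no shift from this change.
The net shift is to the right. H is a product, so its amount increases.

increases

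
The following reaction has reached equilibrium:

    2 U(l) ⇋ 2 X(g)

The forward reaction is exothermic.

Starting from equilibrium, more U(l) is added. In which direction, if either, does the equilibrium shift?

no shift

U is a pure liquid; its activity is 1 regardless of amount, so Q is unaffected — no shift from this change.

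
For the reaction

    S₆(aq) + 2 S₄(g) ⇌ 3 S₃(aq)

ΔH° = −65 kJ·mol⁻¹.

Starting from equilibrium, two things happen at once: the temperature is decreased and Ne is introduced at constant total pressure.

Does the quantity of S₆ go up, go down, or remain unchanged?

The forward reaction is exothermic. Lowering T favours the exothermic direction — shift to the right.
Adding inert gas at constant total pressure expands the volume and lowers every reacting partial pressure. With Δn_gas = 0 − 2 = -2, Q moves away from K toward the side with fewer gas moles, so the system shifts toward the side with more gas moles — to the left.
The two effects oppose each other, so the net shift — and hence the change in S₆ — cannot be determined from the given information.

cannot be determined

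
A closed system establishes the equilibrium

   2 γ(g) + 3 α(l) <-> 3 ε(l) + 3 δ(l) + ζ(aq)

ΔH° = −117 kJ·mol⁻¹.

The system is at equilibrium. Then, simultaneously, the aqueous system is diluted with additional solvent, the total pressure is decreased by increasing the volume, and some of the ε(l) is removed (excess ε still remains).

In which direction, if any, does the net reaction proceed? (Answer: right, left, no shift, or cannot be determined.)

Dilution lowers every aqueous concentration by the same factor. Δn_aq = 1 − 0 = +1, so the system shifts toward the side with more dissolved moles — to the right.
Gas moles: reactants 2, products 0 (Δn_gas = -2). Expansion shifts the system toward the side with more moles of gas — to the left.
ε is a pure liquid; its activity is 1 regardless of amount, so Q is unaffected — no shift from this change.
The individual effects push in opposite directions; without quantitative information the net direction cannot be determined.

cannot be determined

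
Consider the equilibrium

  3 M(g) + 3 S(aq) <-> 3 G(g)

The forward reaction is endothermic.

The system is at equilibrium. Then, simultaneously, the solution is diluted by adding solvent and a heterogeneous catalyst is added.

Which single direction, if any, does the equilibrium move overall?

Dilution lowers every aqueous concentration by the same factor. Δn_aq = 0 − 3 = -3, so the system shifts toward the side with more dissolved moles — to the left.
A catalyst speeds both forward and reverse rates equally; it changes neither Q nor K — no shift from this change.
Only the nonzero effect(s) matter; the net shift is to the left.

left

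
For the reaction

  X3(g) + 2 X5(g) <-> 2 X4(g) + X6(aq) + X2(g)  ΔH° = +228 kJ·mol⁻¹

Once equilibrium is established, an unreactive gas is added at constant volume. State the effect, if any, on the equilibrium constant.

The equilibrium constant depends only on temperature. This perturbation changes neither the position of equilibrium nor K.

unchanged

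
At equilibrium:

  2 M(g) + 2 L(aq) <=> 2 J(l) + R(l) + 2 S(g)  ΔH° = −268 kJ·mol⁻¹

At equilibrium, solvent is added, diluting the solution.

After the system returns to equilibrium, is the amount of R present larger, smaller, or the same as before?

Dilution lowers every aqueous concentration by the same factor. Δn_aq = 0 − 2 = -2, so the system shifts toward the side with more dissolved moles — to the left.
The net shift is to the left. R is a product, so its amount decreases.

decreases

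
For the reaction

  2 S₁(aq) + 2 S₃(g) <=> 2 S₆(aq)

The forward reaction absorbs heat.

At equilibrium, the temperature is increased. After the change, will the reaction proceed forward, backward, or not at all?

right

The forward reaction is endothermic. Raising T favours the endothermic direction — shift to the right.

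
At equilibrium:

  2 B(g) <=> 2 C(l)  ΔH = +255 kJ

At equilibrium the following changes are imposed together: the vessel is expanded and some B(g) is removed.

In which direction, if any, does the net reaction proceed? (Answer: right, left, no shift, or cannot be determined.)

left

Gas moles: reactants 2, products 0 (Δn_gas = -2). Expansion shifts the system toward the side with more moles of gas — to the left.
Removing B (g), a reactant, drives the reaction to the left.
All effects act in the same direction — net shift to the left.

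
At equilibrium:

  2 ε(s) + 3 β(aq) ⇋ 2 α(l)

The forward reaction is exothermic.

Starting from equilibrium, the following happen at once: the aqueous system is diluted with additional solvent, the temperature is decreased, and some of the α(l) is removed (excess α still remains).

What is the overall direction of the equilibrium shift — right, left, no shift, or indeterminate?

cannot be determined

Dilution lowers every aqueous concentration by the same factor. Δn_aq = 0 − 3 = -3, so the system shifts toward the side with more dissolved moles — to the left.
The forward reaction is exothermic. Lowering T favours the exothermic direction — shift to the right.
α is a pure liquid; its activity is 1 regardless of amount, so Q is unaffected — no shift from this change.
The individual effects push in opposite directions; without quantitative information the net direction cannot be determined.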